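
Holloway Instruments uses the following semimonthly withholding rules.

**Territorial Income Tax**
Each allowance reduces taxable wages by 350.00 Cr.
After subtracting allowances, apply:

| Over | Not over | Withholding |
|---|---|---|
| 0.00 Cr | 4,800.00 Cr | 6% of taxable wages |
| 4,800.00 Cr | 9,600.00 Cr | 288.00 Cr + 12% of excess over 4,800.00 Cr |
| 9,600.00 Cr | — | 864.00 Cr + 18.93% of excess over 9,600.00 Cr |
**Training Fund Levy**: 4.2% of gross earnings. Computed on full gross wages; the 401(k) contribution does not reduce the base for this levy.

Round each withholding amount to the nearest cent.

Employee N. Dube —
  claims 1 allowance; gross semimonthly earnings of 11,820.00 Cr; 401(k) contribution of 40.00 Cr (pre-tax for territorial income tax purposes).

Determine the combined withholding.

Territorial Income Tax: taxable = 11,820.00 Cr − 40.00 Cr − 1×350.00 Cr = 11,430.00 Cr
  864.00 Cr + 18.93% × (11,430.00 Cr − 9,600.00 Cr) = 864.00 Cr + 18.93% × 1,830.00 Cr = 1,210.42 Cr
Training Fund Levy: 4.2% × 11,820.00 Cr = 496.44 Cr
Total: 1,210.42 Cr + 496.44 Cr = 1,706.86 Cr

1,706.86 Cr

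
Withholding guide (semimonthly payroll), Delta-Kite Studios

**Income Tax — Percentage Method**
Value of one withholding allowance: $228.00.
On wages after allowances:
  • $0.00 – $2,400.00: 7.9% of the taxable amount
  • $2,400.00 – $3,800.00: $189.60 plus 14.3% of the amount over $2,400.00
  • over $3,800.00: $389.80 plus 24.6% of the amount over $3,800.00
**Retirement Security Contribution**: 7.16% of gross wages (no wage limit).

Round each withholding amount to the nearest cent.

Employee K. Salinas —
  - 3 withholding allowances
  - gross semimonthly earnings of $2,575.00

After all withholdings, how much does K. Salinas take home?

$2,241.24

Income Tax: taxable = $2,575.00 − 3×$228.00 = $1,891.00
  7.9% × $1,891.00 = $149.39
Retirement Security Contribution: 7.16% × $2,575.00 = $184.37
Total withheld: $149.39 + $184.37 = $333.76
Net pay: $2,575.00 − $333.76 = $2,241.24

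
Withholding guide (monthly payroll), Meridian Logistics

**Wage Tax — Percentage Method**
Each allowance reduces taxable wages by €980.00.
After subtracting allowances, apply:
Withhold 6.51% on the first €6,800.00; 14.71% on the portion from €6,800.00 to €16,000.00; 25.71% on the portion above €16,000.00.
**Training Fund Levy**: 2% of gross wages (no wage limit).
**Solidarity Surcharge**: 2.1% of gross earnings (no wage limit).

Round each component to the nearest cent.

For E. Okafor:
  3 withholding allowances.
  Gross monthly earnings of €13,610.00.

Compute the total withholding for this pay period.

Wage Tax: taxable = €13,610.00 − 3×€980.00 = €10,670.00
  €442.68 + 14.71% × (€10,670.00 − €6,800.00) = €442.68 + 14.71% × €3,870.00 = €1,011.96
Training Fund Levy: 2% × €13,610.00 = €272.20
Solidarity Surcharge: 2.1% × €13,610.00 = €285.81
Total: €1,011.96 + €272.20 + €285.81 = €1,569.97

€1,569.97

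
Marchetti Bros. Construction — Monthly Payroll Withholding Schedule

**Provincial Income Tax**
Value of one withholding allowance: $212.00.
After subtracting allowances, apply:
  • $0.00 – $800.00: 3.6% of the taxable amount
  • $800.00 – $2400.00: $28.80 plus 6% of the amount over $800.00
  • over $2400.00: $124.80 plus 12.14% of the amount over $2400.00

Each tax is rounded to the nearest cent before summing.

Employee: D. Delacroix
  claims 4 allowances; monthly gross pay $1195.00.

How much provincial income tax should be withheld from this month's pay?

$12.49

Provincial Income Tax: taxable = $1195.00 − 4×$212.00 = $347.00
  3.6% × $347.00 = $12.49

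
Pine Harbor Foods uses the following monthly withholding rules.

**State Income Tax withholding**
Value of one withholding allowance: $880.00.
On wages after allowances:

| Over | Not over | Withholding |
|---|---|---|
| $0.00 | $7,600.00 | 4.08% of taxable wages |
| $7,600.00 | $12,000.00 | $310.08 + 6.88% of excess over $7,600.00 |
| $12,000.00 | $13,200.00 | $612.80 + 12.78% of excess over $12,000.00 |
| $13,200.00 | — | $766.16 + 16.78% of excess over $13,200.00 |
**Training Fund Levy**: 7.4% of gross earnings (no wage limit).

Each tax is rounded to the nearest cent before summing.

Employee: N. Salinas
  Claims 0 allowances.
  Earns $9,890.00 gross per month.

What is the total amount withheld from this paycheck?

$1,199.49

State Income Tax: taxable = $9,890.00
  $310.08 + 6.88% × ($9,890.00 − $7,600.00) = $310.08 + 6.88% × $2,290.00 = $467.63
Training Fund Levy: 7.4% × $9,890.00 = $731.86
Total: $467.63 + $731.86 = $1,199.49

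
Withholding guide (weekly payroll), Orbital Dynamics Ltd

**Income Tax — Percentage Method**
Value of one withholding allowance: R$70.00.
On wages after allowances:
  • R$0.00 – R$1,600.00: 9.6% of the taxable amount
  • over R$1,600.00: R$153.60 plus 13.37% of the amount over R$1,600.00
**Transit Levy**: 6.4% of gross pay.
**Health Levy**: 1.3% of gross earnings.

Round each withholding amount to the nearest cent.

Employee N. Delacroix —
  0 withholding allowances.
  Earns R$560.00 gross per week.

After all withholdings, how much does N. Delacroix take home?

R$463.12

Income Tax: taxable = R$560.00
  9.6% × R$560.00 = R$53.76
Transit Levy: 6.4% × R$560.00 = R$35.84
Health Levy: 1.3% × R$560.00 = R$7.28
Total withheld: R$53.76 + R$35.84 + R$7.28 = R$96.88
Net pay: R$560.00 − R$96.88 = R$463.12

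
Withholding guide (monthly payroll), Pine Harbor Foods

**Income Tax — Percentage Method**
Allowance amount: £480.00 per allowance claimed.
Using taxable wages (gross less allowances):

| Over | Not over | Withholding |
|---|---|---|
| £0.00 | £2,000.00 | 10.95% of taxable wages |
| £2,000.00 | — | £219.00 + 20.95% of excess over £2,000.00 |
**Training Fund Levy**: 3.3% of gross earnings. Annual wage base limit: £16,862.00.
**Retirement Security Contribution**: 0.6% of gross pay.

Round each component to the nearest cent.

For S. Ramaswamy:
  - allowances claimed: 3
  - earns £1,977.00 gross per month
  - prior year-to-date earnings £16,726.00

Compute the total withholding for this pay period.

Income Tax: taxable = £1,977.00 − 3×£480.00 = £537.00
  10.95% × £537.00 = £58.80
Training Fund Levy: cap £16,862.00 − YTD £16,726.00 = £136.00 subject; 3.3% × £136.00 = £4.49
Retirement Security Contribution: 0.6% × £1,977.00 = £11.86
Total: £58.80 + £4.49 + £11.86 = £75.15

£75.15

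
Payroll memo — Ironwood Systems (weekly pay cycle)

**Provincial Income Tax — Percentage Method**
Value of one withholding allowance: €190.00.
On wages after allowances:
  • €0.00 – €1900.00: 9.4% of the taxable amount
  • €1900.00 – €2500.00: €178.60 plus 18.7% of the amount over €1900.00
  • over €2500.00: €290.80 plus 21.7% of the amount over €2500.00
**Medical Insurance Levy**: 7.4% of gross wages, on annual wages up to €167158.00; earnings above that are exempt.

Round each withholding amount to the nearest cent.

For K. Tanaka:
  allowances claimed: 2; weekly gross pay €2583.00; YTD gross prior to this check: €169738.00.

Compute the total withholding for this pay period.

Provincial Income Tax: taxable = €2583.00 − 2×€190.00 = €2203.00
  €178.60 + 18.7% × (€2203.00 − €1900.00) = €178.60 + 18.7% × €303.00 = €235.26
Medical Insurance Levy: YTD €169738.00 ≥ cap €167158.00 → €0.00
Total: €235.26 + €0.00 = €235.26

€235.26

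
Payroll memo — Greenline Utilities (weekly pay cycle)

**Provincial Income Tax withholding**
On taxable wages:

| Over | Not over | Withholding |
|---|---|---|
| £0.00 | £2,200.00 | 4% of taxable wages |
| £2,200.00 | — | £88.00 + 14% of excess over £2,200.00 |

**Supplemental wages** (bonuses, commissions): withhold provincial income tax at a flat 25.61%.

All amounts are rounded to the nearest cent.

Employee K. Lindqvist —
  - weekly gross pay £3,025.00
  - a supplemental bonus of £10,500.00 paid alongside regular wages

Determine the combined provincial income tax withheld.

Provincial Income Tax: taxable = £3,025.00
  £88.00 + 14% × (£3,025.00 − £2,200.00) = £88.00 + 14% × £825.00 = £203.50
Supplemental (25.61% flat on bonus): 25.61% × £10,500.00 = £2,689.05
Total provincial income tax: £203.50 + £2,689.05 = £2,892.55

£2,892.55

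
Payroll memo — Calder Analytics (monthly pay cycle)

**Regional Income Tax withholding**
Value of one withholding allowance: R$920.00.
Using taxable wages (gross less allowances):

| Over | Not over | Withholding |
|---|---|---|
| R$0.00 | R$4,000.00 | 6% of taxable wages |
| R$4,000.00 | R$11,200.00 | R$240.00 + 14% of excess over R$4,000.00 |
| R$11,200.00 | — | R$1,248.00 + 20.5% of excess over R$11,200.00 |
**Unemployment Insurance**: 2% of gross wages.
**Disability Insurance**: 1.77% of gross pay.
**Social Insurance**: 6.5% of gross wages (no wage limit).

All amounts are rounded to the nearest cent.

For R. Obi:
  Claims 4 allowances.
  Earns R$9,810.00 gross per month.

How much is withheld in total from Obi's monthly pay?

R$1,545.69

Regional Income Tax: taxable = R$9,810.00 − 4×R$920.00 = R$6,130.00
  R$240.00 + 14% × (R$6,130.00 − R$4,000.00) = R$240.00 + 14% × R$2,130.00 = R$538.20
Unemployment Insurance: 2% × R$9,810.00 = R$196.20
Disability Insurance: 1.77% × R$9,810.00 = R$173.64
Social Insurance: 6.5% × R$9,810.00 = R$637.65
Total: R$538.20 + R$196.20 + R$173.64 + R$637.65 = R$1,545.69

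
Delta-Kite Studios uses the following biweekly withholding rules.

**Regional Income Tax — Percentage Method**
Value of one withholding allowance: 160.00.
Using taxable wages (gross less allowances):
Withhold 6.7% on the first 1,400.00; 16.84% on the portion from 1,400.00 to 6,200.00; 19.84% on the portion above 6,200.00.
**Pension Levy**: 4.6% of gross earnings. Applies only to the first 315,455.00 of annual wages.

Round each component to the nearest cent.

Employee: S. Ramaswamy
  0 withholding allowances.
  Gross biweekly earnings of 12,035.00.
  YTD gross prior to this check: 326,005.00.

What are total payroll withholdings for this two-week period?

2,059.78

Regional Income Tax: taxable = 12,035.00
  902.12 + 19.84% × (12,035.00 − 6,200.00) = 902.12 + 19.84% × 5,835.00 = 2,059.78
Pension Levy: YTD 326,005.00 ≥ cap 315,455.00 → 0.00
Total: 2,059.78 + 0.00 = 2,059.78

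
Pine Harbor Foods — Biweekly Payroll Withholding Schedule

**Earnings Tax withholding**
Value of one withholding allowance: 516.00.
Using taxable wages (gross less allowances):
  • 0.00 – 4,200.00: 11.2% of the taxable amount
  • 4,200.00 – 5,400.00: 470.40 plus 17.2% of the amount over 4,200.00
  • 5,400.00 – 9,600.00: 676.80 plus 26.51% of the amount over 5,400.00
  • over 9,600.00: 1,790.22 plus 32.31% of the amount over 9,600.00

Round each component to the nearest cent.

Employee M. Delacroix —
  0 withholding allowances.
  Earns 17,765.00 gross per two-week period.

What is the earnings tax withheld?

4,428.33

Earnings Tax: taxable = 17,765.00
  1,790.22 + 32.31% × (17,765.00 − 9,600.00) = 1,790.22 + 32.31% × 8,165.00 = 4,428.33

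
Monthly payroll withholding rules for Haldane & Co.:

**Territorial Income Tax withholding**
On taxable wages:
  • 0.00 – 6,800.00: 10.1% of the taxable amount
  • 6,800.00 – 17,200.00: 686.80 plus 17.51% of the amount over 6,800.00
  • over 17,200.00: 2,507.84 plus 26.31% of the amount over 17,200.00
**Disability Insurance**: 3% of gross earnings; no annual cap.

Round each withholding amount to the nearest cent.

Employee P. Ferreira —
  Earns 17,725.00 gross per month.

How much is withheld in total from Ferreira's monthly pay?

3,177.72

Territorial Income Tax: taxable = 17,725.00
  2,507.84 + 26.31% × (17,725.00 − 17,200.00) = 2,507.84 + 26.31% × 525.00 = 2,645.97
Disability Insurance: 3% × 17,725.00 = 531.75
Total: 2,645.97 + 531.75 = 3,177.72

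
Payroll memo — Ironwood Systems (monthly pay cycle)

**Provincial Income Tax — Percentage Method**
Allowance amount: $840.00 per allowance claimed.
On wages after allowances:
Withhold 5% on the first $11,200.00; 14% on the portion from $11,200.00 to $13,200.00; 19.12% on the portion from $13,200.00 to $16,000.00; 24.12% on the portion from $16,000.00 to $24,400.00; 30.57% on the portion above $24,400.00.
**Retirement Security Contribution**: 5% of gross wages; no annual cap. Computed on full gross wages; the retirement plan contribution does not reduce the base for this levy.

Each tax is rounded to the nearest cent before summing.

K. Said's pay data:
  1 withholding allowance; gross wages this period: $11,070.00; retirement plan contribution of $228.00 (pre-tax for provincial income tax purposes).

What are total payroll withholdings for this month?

$1,053.60

Provincial Income Tax: taxable = $11,070.00 − $228.00 − 1×$840.00 = $10,002.00
  5% × $10,002.00 = $500.10
Retirement Security Contribution: 5% × $11,070.00 = $553.50
Total: $500.10 + $553.50 = $1,053.60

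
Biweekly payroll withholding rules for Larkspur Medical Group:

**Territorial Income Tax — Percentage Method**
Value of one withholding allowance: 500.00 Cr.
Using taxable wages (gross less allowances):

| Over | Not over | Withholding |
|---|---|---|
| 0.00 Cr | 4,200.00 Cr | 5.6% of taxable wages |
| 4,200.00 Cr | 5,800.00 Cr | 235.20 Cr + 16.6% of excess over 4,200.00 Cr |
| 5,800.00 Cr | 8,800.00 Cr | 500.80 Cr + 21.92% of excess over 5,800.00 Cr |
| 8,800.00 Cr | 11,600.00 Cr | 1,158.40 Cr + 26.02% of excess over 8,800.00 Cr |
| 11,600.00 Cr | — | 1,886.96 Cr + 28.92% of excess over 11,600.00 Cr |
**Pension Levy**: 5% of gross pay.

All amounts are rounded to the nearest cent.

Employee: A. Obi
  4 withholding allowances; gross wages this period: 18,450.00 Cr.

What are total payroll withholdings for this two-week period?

Territorial Income Tax: taxable = 18,450.00 Cr − 4×500.00 Cr = 16,450.00 Cr
  1,886.96 Cr + 28.92% × (16,450.00 Cr − 11,600.00 Cr) = 1,886.96 Cr + 28.92% × 4,850.00 Cr = 3,289.58 Cr
Pension Levy: 5% × 18,450.00 Cr = 922.50 Cr
Total: 3,289.58 Cr + 922.50 Cr = 4,212.08 Cr

4,212.08 Cr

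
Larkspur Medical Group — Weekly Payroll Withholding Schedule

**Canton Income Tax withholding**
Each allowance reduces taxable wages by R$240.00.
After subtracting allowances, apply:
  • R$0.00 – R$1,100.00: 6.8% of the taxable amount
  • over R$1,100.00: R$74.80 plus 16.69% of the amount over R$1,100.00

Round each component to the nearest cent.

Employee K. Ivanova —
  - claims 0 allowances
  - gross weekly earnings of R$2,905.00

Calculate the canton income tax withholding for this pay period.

Canton Income Tax: taxable = R$2,905.00
  R$74.80 + 16.69% × (R$2,905.00 − R$1,100.00) = R$74.80 + 16.69% × R$1,805.00 = R$376.05

R$376.05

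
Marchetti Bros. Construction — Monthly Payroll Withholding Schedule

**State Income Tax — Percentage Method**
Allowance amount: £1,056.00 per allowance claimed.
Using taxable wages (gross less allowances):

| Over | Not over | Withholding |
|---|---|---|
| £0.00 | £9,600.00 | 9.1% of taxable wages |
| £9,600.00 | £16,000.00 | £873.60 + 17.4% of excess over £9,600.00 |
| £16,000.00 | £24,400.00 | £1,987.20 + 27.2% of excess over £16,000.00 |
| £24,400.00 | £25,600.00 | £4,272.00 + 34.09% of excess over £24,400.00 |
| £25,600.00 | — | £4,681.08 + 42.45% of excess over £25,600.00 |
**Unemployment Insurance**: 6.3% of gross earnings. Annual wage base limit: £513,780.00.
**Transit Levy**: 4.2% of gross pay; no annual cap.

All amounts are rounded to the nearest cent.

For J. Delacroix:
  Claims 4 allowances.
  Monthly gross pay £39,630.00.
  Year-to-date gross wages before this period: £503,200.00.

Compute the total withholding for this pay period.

State Income Tax: taxable = £39,630.00 − 4×£1,056.00 = £35,406.00
  £4,681.08 + 42.45% × (£35,406.00 − £25,600.00) = £4,681.08 + 42.45% × £9,806.00 = £8,843.73
Unemployment Insurance: cap £513,780.00 − YTD £503,200.00 = £10,580.00 subject; 6.3% × £10,580.00 = £666.54
Transit Levy: 4.2% × £39,630.00 = £1,664.46
Total: £8,843.73 + £666.54 + £1,664.46 = £11,174.73

£11,174.73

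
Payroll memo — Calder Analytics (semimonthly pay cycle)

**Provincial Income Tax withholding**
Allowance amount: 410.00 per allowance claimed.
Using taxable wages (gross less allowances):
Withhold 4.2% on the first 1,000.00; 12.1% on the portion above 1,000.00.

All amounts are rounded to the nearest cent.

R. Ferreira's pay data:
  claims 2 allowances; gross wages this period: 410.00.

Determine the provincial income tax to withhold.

0.00

Provincial Income Tax: taxable = 410.00 − 2×410.00 = -410.00
  Taxable ≤ 0 → 0.00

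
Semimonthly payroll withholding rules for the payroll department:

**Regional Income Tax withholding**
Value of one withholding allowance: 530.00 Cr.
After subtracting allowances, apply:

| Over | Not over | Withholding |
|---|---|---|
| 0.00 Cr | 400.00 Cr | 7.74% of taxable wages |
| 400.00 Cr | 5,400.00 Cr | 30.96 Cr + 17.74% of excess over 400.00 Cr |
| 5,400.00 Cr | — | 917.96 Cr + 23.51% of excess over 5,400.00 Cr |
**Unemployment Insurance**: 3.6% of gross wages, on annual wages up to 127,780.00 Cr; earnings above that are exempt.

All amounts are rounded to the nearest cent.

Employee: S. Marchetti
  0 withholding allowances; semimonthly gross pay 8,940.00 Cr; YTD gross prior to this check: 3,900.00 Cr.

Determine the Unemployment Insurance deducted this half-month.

321.84 Cr

Unemployment Insurance: 3.6% × 8,940.00 Cr = 321.84 Cr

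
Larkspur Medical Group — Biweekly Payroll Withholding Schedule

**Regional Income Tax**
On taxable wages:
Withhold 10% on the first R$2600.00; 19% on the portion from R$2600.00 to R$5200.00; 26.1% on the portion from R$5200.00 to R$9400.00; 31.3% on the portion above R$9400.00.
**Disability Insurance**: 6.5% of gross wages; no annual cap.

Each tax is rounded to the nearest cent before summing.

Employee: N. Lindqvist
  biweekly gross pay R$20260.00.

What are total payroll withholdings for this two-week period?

R$6566.28

Regional Income Tax: taxable = R$20260.00
  R$1850.20 + 31.3% × (R$20260.00 − R$9400.00) = R$1850.20 + 31.3% × R$10860.00 = R$5249.38
Disability Insurance: 6.5% × R$20260.00 = R$1316.90
Total: R$5249.38 + R$1316.90 = R$6566.28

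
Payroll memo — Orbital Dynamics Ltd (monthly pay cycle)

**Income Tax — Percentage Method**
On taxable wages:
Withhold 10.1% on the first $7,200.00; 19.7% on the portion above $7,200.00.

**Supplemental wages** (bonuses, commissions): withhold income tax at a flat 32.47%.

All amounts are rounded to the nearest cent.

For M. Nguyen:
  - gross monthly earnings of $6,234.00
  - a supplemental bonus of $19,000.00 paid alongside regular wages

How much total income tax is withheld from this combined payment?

$6,798.93

Income Tax: taxable = $6,234.00
  10.1% × $6,234.00 = $629.63
Supplemental (32.47% flat on bonus): 32.47% × $19,000.00 = $6,169.30
Total income tax: $629.63 + $6,169.30 = $6,798.93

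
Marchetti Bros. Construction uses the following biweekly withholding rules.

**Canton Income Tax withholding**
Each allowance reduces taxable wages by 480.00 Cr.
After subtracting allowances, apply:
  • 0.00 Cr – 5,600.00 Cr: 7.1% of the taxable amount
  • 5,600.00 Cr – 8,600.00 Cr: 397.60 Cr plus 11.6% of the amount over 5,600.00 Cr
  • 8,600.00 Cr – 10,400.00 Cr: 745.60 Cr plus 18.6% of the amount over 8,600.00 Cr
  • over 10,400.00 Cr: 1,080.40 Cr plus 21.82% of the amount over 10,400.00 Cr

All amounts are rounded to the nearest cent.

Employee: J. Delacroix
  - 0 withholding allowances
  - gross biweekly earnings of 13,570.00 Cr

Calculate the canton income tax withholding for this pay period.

Canton Income Tax: taxable = 13,570.00 Cr
  1,080.40 Cr + 21.82% × (13,570.00 Cr − 10,400.00 Cr) = 1,080.40 Cr + 21.82% × 3,170.00 Cr = 1,772.09 Cr

1,772.09 Cr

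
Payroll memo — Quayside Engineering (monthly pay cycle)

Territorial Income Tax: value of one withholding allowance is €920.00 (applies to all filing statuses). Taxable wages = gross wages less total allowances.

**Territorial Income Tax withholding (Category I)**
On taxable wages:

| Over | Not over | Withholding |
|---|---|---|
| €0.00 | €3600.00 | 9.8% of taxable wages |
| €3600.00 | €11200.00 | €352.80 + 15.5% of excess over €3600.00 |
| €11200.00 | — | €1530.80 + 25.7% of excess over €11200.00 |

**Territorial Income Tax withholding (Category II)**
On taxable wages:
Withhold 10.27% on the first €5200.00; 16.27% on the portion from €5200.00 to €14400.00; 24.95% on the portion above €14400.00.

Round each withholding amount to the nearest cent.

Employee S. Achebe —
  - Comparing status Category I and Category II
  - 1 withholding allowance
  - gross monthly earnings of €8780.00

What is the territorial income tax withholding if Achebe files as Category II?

Territorial Income Tax (Category II): taxable = €8780.00 − 1×€920.00 = €7860.00
  €534.04 + 16.27% × (€7860.00 − €5200.00) = €534.04 + 16.27% × €2660.00 = €966.82

€966.82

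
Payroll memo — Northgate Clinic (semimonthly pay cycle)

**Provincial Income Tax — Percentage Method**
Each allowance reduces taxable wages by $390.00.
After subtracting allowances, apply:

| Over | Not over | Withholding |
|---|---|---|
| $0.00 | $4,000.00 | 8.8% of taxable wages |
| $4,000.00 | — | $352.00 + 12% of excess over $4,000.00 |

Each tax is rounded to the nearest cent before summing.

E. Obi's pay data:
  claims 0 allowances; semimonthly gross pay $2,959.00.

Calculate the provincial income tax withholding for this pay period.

Provincial Income Tax: taxable = $2,959.00
  8.8% × $2,959.00 = $260.39

$260.39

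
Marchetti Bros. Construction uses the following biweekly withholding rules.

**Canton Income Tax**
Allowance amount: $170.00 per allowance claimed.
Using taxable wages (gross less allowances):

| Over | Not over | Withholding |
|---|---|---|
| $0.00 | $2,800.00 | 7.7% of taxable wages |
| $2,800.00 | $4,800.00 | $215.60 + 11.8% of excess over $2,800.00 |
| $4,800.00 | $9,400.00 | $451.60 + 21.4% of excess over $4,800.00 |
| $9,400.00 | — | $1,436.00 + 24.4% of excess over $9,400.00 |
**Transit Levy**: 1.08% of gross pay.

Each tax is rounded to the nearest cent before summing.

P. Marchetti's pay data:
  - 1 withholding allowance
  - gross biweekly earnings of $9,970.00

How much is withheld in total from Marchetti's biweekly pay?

Canton Income Tax: taxable = $9,970.00 − 1×$170.00 = $9,800.00
  $1,436.00 + 24.4% × ($9,800.00 − $9,400.00) = $1,436.00 + 24.4% × $400.00 = $1,533.60
Transit Levy: 1.08% × $9,970.00 = $107.68
Total: $1,533.60 + $107.68 = $1,641.28

$1,641.28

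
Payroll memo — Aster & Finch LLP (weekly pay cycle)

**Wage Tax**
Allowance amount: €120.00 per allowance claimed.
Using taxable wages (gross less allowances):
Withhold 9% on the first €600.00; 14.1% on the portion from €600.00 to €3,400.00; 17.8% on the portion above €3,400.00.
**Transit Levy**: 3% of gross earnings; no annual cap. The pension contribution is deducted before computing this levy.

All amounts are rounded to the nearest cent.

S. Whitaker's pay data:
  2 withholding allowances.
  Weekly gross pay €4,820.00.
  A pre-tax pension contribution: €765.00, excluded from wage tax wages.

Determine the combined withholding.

Wage Tax: taxable = €4,820.00 − €765.00 − 2×€120.00 = €3,815.00
  €448.80 + 17.8% × (€3,815.00 − €3,400.00) = €448.80 + 17.8% × €415.00 = €522.67
Transit Levy: 3% × €4,055.00 = €121.65
Total: €522.67 + €121.65 = €644.32

€644.32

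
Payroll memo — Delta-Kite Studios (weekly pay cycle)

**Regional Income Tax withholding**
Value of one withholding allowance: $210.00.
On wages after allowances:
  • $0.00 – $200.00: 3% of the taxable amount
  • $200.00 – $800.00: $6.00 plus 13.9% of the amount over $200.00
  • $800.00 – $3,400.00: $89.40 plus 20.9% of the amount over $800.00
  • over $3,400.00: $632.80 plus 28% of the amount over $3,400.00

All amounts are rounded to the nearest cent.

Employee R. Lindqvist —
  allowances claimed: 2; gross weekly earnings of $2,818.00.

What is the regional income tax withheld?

Regional Income Tax: taxable = $2,818.00 − 2×$210.00 = $2,398.00
  $89.40 + 20.9% × ($2,398.00 − $800.00) = $89.40 + 20.9% × $1,598.00 = $423.38

$423.38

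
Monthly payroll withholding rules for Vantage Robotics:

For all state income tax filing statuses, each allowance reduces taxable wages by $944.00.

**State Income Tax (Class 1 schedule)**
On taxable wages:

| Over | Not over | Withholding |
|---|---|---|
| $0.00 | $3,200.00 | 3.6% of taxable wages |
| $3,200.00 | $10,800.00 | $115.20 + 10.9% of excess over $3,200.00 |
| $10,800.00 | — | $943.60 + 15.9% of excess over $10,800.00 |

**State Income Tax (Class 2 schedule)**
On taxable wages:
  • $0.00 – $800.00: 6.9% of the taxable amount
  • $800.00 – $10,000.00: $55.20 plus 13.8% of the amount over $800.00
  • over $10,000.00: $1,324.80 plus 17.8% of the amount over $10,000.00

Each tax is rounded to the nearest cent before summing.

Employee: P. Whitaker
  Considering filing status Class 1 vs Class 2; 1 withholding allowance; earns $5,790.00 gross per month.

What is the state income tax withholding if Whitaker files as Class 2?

$613.55

State Income Tax (Class 2): taxable = $5,790.00 − 1×$944.00 = $4,846.00
  $55.20 + 13.8% × ($4,846.00 − $800.00) = $55.20 + 13.8% × $4,046.00 = $613.55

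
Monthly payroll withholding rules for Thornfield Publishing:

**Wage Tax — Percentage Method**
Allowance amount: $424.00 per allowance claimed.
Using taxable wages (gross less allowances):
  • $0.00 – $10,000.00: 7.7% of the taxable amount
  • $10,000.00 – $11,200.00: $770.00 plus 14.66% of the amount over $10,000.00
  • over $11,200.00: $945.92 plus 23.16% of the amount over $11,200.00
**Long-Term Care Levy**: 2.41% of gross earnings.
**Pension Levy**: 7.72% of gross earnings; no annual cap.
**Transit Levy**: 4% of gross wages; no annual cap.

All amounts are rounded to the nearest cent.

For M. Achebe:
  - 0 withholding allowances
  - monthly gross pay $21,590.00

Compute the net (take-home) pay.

Wage Tax: taxable = $21,590.00
  $945.92 + 23.16% × ($21,590.00 − $11,200.00) = $945.92 + 23.16% × $10,390.00 = $3,352.24
Long-Term Care Levy: 2.41% × $21,590.00 = $520.32
Pension Levy: 7.72% × $21,590.00 = $1,666.75
Transit Levy: 4% × $21,590.00 = $863.60
Total withheld: $3,352.24 + $520.32 + $1,666.75 + $863.60 = $6,402.91
Net pay: $21,590.00 − $6,402.91 = $15,187.09

$15,187.09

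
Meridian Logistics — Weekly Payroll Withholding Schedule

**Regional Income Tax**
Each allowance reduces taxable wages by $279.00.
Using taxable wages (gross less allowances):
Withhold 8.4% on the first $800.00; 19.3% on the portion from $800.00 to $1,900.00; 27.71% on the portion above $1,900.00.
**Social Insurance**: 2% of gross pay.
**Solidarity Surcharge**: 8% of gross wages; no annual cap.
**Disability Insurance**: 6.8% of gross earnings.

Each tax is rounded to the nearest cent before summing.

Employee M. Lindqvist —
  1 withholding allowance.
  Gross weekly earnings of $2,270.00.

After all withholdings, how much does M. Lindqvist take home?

Regional Income Tax: taxable = $2,270.00 − 1×$279.00 = $1,991.00
  $279.50 + 27.71% × ($1,991.00 − $1,900.00) = $279.50 + 27.71% × $91.00 = $304.72
Social Insurance: 2% × $2,270.00 = $45.40
Solidarity Surcharge: 8% × $2,270.00 = $181.60
Disability Insurance: 6.8% × $2,270.00 = $154.36
Total withheld: $304.72 + $45.40 + $181.60 + $154.36 = $686.08
Net pay: $2,270.00 − $686.08 = $1,583.92

$1,583.92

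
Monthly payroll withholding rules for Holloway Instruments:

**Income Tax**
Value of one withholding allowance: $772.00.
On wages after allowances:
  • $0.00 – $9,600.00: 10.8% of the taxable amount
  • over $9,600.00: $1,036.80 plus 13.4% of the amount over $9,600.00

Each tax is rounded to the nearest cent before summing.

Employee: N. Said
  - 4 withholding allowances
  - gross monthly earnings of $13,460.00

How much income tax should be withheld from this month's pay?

$1,140.25

Income Tax: taxable = $13,460.00 − 4×$772.00 = $10,372.00
  $1,036.80 + 13.4% × ($10,372.00 − $9,600.00) = $1,036.80 + 13.4% × $772.00 = $1,140.25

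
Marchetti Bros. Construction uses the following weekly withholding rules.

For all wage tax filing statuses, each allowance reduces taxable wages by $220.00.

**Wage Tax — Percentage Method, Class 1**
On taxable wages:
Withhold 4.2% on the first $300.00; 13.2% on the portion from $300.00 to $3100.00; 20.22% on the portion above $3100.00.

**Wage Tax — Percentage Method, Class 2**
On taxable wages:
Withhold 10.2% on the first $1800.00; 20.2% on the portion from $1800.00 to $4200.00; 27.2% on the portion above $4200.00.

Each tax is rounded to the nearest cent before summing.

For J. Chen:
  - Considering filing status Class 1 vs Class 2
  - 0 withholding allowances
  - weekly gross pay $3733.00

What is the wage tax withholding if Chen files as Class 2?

Wage Tax (Class 2): taxable = $3733.00
  $183.60 + 20.2% × ($3733.00 − $1800.00) = $183.60 + 20.2% × $1933.00 = $574.07

$574.07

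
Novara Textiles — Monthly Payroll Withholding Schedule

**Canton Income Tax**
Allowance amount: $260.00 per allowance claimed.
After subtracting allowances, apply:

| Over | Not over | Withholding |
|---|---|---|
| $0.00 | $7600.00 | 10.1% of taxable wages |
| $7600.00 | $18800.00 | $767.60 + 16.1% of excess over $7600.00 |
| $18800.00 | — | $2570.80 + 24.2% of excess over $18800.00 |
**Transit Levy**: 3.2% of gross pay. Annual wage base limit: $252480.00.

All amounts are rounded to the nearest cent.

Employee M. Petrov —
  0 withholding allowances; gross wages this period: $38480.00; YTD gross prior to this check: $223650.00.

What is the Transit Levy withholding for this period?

Transit Levy: cap $252480.00 − YTD $223650.00 = $28830.00 subject; 3.2% × $28830.00 = $922.56

$922.56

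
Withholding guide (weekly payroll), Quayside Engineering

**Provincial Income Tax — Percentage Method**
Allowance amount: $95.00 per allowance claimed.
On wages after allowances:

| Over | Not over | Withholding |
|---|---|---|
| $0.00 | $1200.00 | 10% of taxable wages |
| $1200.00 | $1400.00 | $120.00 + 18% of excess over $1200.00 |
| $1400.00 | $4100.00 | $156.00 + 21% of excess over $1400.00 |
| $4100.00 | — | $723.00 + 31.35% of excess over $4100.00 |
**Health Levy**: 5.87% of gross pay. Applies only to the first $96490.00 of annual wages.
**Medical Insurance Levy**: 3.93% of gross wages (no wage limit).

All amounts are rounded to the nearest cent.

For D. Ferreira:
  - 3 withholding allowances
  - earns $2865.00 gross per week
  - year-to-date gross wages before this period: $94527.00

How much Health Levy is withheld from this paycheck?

$115.23

Health Levy: cap $96490.00 − YTD $94527.00 = $1963.00 subject; 5.87% × $1963.00 = $115.23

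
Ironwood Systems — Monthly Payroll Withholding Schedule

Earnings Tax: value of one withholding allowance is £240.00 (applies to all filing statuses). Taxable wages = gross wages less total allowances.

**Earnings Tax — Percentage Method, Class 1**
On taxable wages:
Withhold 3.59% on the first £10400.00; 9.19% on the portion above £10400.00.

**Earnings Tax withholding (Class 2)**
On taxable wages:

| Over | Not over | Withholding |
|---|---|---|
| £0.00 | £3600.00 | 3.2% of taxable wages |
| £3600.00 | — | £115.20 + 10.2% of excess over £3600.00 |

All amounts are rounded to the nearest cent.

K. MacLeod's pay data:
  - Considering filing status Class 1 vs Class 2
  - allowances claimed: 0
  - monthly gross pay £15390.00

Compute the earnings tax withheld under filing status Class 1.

Earnings Tax (Class 1): taxable = £15390.00
  £373.36 + 9.19% × (£15390.00 − £10400.00) = £373.36 + 9.19% × £4990.00 = £831.94

£831.94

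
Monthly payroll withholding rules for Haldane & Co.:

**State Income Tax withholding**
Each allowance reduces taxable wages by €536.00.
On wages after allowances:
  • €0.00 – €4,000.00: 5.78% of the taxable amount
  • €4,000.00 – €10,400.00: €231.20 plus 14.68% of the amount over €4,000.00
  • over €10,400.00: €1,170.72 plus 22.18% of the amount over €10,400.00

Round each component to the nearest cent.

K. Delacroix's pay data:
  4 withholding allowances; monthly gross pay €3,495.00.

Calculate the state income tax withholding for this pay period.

State Income Tax: taxable = €3,495.00 − 4×€536.00 = €1,351.00
  5.78% × €1,351.00 = €78.09

€78.09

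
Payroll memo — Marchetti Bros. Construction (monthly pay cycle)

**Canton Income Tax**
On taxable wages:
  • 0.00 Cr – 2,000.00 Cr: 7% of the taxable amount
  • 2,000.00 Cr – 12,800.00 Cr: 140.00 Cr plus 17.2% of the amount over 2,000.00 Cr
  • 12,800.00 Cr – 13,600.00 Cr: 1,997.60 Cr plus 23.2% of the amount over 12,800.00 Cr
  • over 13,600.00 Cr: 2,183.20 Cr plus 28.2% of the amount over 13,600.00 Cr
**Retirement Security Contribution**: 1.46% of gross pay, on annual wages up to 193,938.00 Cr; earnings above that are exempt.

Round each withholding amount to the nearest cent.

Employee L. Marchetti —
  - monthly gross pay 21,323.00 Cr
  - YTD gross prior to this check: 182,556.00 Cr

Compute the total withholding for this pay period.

Canton Income Tax: taxable = 21,323.00 Cr
  2,183.20 Cr + 28.2% × (21,323.00 Cr − 13,600.00 Cr) = 2,183.20 Cr + 28.2% × 7,723.00 Cr = 4,361.09 Cr
Retirement Security Contribution: cap 193,938.00 Cr − YTD 182,556.00 Cr = 11,382.00 Cr subject; 1.46% × 11,382.00 Cr = 166.18 Cr
Total: 4,361.09 Cr + 166.18 Cr = 4,527.27 Cr

4,527.27 Cr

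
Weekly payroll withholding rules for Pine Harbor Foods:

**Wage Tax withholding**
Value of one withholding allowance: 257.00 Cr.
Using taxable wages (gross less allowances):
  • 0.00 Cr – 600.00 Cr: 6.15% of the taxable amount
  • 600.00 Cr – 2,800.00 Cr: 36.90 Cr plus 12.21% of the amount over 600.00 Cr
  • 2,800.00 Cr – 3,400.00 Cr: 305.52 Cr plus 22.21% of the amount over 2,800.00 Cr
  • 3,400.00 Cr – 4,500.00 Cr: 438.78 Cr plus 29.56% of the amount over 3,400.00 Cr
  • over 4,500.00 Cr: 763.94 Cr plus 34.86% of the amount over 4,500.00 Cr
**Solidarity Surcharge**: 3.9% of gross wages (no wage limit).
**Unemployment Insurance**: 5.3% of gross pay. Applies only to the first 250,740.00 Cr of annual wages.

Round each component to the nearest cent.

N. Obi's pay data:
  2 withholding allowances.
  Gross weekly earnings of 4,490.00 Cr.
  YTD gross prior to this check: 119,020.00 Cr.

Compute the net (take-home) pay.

3,467.87 Cr

Wage Tax: taxable = 4,490.00 Cr − 2×257.00 Cr = 3,976.00 Cr
  438.78 Cr + 29.56% × (3,976.00 Cr − 3,400.00 Cr) = 438.78 Cr + 29.56% × 576.00 Cr = 609.05 Cr
Solidarity Surcharge: 3.9% × 4,490.00 Cr = 175.11 Cr
Unemployment Insurance: 5.3% × 4,490.00 Cr = 237.97 Cr
Total withheld: 609.05 Cr + 175.11 Cr + 237.97 Cr = 1,022.13 Cr
Net pay: 4,490.00 Cr − 1,022.13 Cr = 3,467.87 Cr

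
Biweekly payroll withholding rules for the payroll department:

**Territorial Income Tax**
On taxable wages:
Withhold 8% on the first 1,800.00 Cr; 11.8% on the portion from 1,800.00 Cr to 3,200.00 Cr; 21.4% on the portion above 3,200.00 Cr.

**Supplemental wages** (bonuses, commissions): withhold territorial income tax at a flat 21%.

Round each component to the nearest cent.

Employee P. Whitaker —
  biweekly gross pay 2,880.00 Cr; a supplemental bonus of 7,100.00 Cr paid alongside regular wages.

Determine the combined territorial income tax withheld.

1,762.44 Cr

Territorial Income Tax: taxable = 2,880.00 Cr
  144.00 Cr + 11.8% × (2,880.00 Cr − 1,800.00 Cr) = 144.00 Cr + 11.8% × 1,080.00 Cr = 271.44 Cr
Supplemental (21% flat on bonus): 21% × 7,100.00 Cr = 1,491.00 Cr
Total territorial income tax: 271.44 Cr + 1,491.00 Cr = 1,762.44 Cr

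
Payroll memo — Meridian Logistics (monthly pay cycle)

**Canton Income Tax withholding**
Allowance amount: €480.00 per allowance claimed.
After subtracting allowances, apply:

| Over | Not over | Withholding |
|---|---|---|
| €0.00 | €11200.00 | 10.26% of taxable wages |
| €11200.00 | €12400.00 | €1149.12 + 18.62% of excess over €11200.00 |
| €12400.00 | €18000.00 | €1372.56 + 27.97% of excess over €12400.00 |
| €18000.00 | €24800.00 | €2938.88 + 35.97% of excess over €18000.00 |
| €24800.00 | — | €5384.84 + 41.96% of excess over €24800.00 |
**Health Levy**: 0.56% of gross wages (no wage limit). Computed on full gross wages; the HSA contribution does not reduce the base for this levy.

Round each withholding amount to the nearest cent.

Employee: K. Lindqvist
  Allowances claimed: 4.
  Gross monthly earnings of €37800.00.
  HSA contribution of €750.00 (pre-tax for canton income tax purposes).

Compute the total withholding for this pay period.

€9930.99

Canton Income Tax: taxable = €37800.00 − €750.00 − 4×€480.00 = €35130.00
  €5384.84 + 41.96% × (€35130.00 − €24800.00) = €5384.84 + 41.96% × €10330.00 = €9719.31
Health Levy: 0.56% × €37800.00 = €211.68
Total: €9719.31 + €211.68 = €9930.99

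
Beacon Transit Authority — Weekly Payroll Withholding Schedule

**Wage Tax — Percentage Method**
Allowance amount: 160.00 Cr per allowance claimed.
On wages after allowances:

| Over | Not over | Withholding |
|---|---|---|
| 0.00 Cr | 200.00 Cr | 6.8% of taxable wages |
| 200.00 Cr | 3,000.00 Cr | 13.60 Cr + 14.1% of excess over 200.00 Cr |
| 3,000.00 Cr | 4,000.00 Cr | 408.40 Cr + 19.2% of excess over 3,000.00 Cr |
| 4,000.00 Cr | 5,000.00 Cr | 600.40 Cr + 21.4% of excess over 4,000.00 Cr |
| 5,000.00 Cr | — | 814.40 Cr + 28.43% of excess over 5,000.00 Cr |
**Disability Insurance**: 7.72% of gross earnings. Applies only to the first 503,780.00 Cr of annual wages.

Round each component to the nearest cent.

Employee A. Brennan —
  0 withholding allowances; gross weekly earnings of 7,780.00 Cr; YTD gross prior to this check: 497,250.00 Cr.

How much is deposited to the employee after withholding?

Wage Tax: taxable = 7,780.00 Cr
  814.40 Cr + 28.43% × (7,780.00 Cr − 5,000.00 Cr) = 814.40 Cr + 28.43% × 2,780.00 Cr = 1,604.75 Cr
Disability Insurance: cap 503,780.00 Cr − YTD 497,250.00 Cr = 6,530.00 Cr subject; 7.72% × 6,530.00 Cr = 504.12 Cr
Total withheld: 1,604.75 Cr + 504.12 Cr = 2,108.87 Cr
Net pay: 7,780.00 Cr − 2,108.87 Cr = 5,671.13 Cr

5,671.13 Cr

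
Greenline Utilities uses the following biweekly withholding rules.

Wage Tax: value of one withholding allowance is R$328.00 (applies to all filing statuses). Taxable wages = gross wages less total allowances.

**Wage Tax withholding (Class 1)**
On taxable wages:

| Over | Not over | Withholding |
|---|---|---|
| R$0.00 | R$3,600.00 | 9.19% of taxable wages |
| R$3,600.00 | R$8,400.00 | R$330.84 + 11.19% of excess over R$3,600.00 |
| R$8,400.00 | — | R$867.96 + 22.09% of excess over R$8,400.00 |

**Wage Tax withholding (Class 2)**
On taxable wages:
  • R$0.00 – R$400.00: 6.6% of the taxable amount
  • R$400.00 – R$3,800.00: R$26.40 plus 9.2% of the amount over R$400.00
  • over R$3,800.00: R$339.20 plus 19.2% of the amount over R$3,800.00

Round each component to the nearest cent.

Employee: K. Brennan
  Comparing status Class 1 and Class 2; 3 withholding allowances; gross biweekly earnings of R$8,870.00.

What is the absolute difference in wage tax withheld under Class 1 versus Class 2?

R$313.27

Wage Tax (Class 1): taxable = R$8,870.00 − 3×R$328.00 = R$7,886.00
  R$330.84 + 11.19% × (R$7,886.00 − R$3,600.00) = R$330.84 + 11.19% × R$4,286.00 = R$810.44
Wage Tax (Class 2): taxable = R$8,870.00 − 3×R$328.00 = R$7,886.00
  R$339.20 + 19.2% × (R$7,886.00 − R$3,800.00) = R$339.20 + 19.2% × R$4,086.00 = R$1,123.71
Difference: |R$810.44 − R$1,123.71| = R$313.27 (higher under Class 2)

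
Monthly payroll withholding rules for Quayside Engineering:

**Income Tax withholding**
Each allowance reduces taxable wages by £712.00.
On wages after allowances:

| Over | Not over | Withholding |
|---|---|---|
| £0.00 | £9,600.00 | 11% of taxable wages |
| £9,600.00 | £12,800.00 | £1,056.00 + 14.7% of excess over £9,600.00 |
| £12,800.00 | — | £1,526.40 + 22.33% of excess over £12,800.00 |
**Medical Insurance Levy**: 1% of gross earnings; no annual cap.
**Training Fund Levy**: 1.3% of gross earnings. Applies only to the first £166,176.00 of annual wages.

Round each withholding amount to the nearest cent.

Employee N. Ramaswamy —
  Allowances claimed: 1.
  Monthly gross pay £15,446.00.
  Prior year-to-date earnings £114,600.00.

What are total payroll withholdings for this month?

Income Tax: taxable = £15,446.00 − 1×£712.00 = £14,734.00
  £1,526.40 + 22.33% × (£14,734.00 − £12,800.00) = £1,526.40 + 22.33% × £1,934.00 = £1,958.26
Medical Insurance Levy: 1% × £15,446.00 = £154.46
Training Fund Levy: 1.3% × £15,446.00 = £200.80
Total: £1,958.26 + £154.46 + £200.80 = £2,313.52

£2,313.52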